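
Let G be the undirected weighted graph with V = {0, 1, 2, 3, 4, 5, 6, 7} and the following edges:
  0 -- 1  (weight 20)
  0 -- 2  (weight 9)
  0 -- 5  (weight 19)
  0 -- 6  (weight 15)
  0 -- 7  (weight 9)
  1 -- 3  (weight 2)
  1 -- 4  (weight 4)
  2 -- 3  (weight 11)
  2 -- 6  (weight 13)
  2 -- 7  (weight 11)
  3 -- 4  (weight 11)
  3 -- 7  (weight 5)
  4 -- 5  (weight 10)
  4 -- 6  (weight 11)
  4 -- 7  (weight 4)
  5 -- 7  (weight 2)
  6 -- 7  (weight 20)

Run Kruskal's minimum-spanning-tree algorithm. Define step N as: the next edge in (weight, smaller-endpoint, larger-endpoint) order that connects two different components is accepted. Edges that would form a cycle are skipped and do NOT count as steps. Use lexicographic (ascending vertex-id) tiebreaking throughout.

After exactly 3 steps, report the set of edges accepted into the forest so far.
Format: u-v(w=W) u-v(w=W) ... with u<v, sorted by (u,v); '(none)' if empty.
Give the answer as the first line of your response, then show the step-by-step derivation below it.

1-3(w=2) 1-4(w=4) 5-7(w=2)

step 1: add edge 1-3 (w=2); MST = {1-3(w=2)}
step 2: add edge 5-7 (w=2); MST = {1-3(w=2) 5-7(w=2)}
step 3: add edge 1-4 (w=4); MST = {1-3(w=2) 1-4(w=4) 5-7(w=2)}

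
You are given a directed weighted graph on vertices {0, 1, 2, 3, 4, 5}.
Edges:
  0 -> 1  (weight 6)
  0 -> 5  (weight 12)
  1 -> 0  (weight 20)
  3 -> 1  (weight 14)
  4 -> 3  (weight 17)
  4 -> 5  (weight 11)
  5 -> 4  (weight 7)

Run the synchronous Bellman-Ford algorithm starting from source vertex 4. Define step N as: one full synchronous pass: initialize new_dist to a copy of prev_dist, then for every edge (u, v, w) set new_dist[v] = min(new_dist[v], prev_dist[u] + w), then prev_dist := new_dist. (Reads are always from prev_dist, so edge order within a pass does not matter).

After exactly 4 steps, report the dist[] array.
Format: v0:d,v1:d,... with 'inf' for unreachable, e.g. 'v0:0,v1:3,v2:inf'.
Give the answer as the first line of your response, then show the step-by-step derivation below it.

v0:51,v1:31,v2:inf,v3:17,v4:0,v5:11

step 1: dist = v0:inf,v1:inf,v2:inf,v3:17,v4:0,v5:11
step 2: dist = v0:inf,v1:31,v2:inf,v3:17,v4:0,v5:11
step 3: dist = v0:51,v1:31,v2:inf,v3:17,v4:0,v5:11
step 4: dist = v0:51,v1:31,v2:inf,v3:17,v4:0,v5:11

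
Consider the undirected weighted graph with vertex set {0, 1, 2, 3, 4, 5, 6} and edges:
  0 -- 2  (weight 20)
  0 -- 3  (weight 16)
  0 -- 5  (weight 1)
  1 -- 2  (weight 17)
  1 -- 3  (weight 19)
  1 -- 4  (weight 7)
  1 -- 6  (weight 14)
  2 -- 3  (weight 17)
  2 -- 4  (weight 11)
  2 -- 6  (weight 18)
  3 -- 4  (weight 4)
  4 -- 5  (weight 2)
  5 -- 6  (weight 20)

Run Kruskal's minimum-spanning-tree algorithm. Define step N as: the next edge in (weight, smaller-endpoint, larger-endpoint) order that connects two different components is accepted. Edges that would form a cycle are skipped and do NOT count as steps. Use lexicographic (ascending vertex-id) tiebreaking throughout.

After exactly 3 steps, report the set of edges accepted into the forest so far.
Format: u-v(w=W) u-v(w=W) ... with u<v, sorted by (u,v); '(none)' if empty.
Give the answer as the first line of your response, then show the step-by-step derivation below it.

0-5(w=1) 3-4(w=4) 4-5(w=2)

step 1: add edge 0-5 (w=1); MST = {0-5(w=1)}
step 2: add edge 4-5 (w=2); MST = {0-5(w=1) 4-5(w=2)}
step 3: add edge 3-4 (w=4); MST = {0-5(w=1) 3-4(w=4) 4-5(w=2)}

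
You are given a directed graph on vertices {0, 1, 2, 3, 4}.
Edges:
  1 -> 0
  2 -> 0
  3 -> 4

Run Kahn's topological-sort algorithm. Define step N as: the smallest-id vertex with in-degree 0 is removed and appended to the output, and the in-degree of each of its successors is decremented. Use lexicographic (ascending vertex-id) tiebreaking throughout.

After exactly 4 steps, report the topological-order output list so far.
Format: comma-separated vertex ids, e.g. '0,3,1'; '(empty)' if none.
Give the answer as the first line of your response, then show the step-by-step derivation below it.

1,2,0,3

step 1: output 1; order=[1]; indeg=(1,0,0,0,1)
step 2: output 2; order=[1,2]; indeg=(0,0,0,0,1)
step 3: output 0; order=[1,2,0]; indeg=(0,0,0,0,1)
step 4: output 3; order=[1,2,0,3]; indeg=(0,0,0,0,0)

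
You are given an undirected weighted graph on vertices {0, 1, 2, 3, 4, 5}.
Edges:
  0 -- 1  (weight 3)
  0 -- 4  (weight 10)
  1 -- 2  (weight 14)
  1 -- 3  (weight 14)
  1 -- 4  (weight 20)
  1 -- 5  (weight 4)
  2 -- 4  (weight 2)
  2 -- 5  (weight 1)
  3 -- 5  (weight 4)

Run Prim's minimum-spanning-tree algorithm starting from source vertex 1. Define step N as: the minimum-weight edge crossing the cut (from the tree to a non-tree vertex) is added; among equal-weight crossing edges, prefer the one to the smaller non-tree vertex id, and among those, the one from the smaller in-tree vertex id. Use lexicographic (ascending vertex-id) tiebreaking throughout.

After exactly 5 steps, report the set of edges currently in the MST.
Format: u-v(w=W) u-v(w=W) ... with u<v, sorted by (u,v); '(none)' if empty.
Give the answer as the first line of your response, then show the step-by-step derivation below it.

0-1(w=3) 1-5(w=4) 2-4(w=2) 2-5(w=1) 3-5(w=4)

step 1: add edge 0-1 (w=3); MST = {0-1(w=3)}
step 2: add edge 1-5 (w=4); MST = {0-1(w=3) 1-5(w=4)}
step 3: add edge 2-5 (w=1); MST = {0-1(w=3) 1-5(w=4) 2-5(w=1)}
step 4: add edge 2-4 (w=2); MST = {0-1(w=3) 1-5(w=4) 2-4(w=2) 2-5(w=1)}
step 5: add edge 3-5 (w=4); MST = {0-1(w=3) 1-5(w=4) 2-4(w=2) 2-5(w=1) 3-5(w=4)}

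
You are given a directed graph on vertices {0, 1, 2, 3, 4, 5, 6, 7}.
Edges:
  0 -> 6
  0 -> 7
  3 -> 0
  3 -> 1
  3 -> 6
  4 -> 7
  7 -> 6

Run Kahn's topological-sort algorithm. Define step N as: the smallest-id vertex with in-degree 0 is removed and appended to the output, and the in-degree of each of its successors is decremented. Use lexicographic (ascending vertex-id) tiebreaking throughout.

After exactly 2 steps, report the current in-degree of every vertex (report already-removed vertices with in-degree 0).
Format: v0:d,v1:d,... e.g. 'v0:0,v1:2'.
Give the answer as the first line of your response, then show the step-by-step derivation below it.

v0:0,v1:0,v2:0,v3:0,v4:0,v5:0,v6:2,v7:2

step 1: output 2; order=[2]; indeg=(1,1,0,0,0,0,3,2)
step 2: output 3; order=[2,3]; indeg=(0,0,0,0,0,0,2,2)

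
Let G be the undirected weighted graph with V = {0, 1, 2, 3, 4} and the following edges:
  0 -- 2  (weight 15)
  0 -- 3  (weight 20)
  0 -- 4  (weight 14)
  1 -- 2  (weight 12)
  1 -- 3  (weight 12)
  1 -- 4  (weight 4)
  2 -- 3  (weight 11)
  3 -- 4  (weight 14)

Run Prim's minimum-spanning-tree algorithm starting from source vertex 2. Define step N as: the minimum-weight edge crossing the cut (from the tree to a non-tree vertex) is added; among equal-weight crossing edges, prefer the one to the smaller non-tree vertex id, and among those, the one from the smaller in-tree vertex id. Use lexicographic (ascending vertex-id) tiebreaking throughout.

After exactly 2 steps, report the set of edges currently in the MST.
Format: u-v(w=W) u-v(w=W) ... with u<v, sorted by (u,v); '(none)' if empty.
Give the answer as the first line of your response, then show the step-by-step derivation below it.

1-2(w=12) 2-3(w=11)

step 1: add edge 2-3 (w=11); MST = {2-3(w=11)}
step 2: add edge 1-2 (w=12); MST = {1-2(w=12) 2-3(w=11)}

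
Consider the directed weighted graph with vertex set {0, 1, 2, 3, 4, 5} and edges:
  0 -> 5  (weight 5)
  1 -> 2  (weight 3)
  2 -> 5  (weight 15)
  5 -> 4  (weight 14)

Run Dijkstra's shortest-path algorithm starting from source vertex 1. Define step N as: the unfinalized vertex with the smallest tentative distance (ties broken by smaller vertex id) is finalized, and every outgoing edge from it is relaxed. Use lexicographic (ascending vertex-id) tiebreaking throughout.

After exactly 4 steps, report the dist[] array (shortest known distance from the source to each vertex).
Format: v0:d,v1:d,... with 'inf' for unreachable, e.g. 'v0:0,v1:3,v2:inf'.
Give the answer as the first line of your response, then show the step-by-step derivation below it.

v0:inf,v1:0,v2:3,v3:inf,v4:32,v5:18

step 1: dist = v0:inf,v1:0,v2:3,v3:inf,v4:inf,v5:inf
step 2: dist = v0:inf,v1:0,v2:3,v3:inf,v4:inf,v5:18
step 3: dist = v0:inf,v1:0,v2:3,v3:inf,v4:32,v5:18
step 4: dist = v0:inf,v1:0,v2:3,v3:inf,v4:32,v5:18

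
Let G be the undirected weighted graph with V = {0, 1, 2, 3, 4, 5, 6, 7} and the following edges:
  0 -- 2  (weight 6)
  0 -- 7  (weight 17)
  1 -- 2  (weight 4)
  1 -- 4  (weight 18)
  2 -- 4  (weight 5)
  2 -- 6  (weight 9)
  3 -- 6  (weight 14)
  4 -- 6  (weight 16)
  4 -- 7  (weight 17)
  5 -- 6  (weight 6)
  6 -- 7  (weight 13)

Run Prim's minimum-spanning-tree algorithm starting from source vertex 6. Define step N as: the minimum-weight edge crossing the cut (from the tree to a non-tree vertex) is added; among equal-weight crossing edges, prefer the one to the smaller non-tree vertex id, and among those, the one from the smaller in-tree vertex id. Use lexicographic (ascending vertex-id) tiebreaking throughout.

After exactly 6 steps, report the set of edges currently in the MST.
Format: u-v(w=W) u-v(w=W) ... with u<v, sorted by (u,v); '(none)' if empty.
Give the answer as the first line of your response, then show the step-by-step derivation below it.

0-2(w=6) 1-2(w=4) 2-4(w=5) 2-6(w=9) 5-6(w=6) 6-7(w=13)

step 1: add edge 5-6 (w=6); MST = {5-6(w=6)}
step 2: add edge 2-6 (w=9); MST = {2-6(w=9) 5-6(w=6)}
step 3: add edge 1-2 (w=4); MST = {1-2(w=4) 2-6(w=9) 5-6(w=6)}
step 4: add edge 2-4 (w=5); MST = {1-2(w=4) 2-4(w=5) 2-6(w=9) 5-6(w=6)}
step 5: add edge 0-2 (w=6); MST = {0-2(w=6) 1-2(w=4) 2-4(w=5) 2-6(w=9) 5-6(w=6)}
step 6: add edge 6-7 (w=13); MST = {0-2(w=6) 1-2(w=4) 2-4(w=5) 2-6(w=9) 5-6(w=6) 6-7(w=13)}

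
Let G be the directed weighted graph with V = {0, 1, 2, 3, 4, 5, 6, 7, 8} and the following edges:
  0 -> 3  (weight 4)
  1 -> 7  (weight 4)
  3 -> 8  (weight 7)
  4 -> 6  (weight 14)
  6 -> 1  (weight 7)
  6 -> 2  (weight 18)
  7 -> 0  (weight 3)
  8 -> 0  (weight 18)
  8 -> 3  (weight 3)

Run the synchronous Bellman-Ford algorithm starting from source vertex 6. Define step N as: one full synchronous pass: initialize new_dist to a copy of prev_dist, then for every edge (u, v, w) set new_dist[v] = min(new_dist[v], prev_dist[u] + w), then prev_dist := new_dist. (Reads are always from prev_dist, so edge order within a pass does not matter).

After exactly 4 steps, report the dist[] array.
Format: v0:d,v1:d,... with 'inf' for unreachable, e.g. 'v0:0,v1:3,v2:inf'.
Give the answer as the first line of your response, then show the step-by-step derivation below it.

v0:14,v1:7,v2:18,v3:18,v4:inf,v5:inf,v6:0,v7:11,v8:inf

step 1: dist = v0:inf,v1:7,v2:18,v3:inf,v4:inf,v5:inf,v6:0,v7:inf,v8:inf
step 2: dist = v0:inf,v1:7,v2:18,v3:inf,v4:inf,v5:inf,v6:0,v7:11,v8:inf
step 3: dist = v0:14,v1:7,v2:18,v3:inf,v4:inf,v5:inf,v6:0,v7:11,v8:inf
step 4: dist = v0:14,v1:7,v2:18,v3:18,v4:inf,v5:inf,v6:0,v7:11,v8:inf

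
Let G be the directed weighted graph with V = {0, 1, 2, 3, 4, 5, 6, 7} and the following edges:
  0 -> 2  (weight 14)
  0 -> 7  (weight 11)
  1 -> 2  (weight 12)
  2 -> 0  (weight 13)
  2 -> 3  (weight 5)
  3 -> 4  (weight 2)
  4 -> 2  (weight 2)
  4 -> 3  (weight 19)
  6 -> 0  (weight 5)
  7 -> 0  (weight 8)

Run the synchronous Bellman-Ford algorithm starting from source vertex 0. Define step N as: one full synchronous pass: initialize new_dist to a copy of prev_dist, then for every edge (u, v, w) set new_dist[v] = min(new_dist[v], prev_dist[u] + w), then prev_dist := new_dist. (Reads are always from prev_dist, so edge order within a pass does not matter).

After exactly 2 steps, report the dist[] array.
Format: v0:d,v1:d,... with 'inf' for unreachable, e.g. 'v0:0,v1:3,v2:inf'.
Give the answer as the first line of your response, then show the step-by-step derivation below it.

v0:0,v1:inf,v2:14,v3:19,v4:inf,v5:inf,v6:inf,v7:11

step 1: dist = v0:0,v1:inf,v2:14,v3:inf,v4:inf,v5:inf,v6:inf,v7:11
step 2: dist = v0:0,v1:inf,v2:14,v3:19,v4:inf,v5:inf,v6:inf,v7:11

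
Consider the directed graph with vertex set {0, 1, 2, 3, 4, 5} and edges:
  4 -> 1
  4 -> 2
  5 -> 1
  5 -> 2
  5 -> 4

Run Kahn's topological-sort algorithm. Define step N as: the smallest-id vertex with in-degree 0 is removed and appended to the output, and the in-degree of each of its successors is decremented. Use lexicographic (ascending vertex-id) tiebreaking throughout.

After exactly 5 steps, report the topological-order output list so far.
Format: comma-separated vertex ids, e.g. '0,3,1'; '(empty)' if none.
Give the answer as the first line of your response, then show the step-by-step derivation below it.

0,3,5,4,1

step 1: output 0; order=[0]; indeg=(0,2,2,0,1,0)
step 2: output 3; order=[0,3]; indeg=(0,2,2,0,1,0)
step 3: output 5; order=[0,3,5]; indeg=(0,1,1,0,0,0)
step 4: output 4; order=[0,3,5,4]; indeg=(0,0,0,0,0,0)
step 5: output 1; order=[0,3,5,4,1]; indeg=(0,0,0,0,0,0)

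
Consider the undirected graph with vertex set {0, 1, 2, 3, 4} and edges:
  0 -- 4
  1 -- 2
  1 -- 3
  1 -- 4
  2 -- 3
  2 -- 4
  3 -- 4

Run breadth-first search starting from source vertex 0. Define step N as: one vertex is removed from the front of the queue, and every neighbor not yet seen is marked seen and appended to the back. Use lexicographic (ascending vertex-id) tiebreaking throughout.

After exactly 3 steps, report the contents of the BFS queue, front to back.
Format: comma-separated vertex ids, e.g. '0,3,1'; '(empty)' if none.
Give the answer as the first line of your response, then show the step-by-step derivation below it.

2,3

step 1: dequeue 0; queue=[4]; order=0
step 2: dequeue 4; queue=[1,2,3]; order=0,4
step 3: dequeue 1; queue=[2,3]; order=0,4,1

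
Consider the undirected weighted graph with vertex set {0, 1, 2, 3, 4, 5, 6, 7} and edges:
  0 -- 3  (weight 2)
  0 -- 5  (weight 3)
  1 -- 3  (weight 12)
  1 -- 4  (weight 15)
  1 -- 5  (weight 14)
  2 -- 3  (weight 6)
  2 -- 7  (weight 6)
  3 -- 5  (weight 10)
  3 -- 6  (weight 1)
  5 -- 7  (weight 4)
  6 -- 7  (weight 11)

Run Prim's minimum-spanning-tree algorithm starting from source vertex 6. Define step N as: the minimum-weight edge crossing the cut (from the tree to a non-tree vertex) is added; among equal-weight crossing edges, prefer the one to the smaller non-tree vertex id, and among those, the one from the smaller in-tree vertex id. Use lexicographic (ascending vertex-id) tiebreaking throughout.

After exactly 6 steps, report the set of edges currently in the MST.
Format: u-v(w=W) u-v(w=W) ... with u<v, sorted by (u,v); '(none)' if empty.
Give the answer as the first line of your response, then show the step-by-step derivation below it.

0-3(w=2) 0-5(w=3) 1-3(w=12) 2-3(w=6) 3-6(w=1) 5-7(w=4)

step 1: add edge 3-6 (w=1); MST = {3-6(w=1)}
step 2: add edge 0-3 (w=2); MST = {0-3(w=2) 3-6(w=1)}
step 3: add edge 0-5 (w=3); MST = {0-3(w=2) 0-5(w=3) 3-6(w=1)}
step 4: add edge 5-7 (w=4); MST = {0-3(w=2) 0-5(w=3) 3-6(w=1) 5-7(w=4)}
step 5: add edge 2-3 (w=6); MST = {0-3(w=2) 0-5(w=3) 2-3(w=6) 3-6(w=1) 5-7(w=4)}
step 6: add edge 1-3 (w=12); MST = {0-3(w=2) 0-5(w=3) 1-3(w=12) 2-3(w=6) 3-6(w=1) 5-7(w=4)}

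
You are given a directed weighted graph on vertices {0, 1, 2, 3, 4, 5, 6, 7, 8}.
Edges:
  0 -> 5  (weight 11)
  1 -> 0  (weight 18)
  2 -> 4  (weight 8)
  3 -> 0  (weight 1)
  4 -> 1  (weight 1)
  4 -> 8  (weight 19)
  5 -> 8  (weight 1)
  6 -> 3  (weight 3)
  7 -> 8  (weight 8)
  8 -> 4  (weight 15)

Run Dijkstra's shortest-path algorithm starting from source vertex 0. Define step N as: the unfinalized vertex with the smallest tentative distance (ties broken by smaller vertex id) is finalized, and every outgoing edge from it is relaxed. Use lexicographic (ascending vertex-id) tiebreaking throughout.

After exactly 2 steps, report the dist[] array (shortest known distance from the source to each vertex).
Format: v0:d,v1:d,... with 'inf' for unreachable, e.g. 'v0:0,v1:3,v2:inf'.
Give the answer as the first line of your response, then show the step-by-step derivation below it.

v0:0,v1:inf,v2:inf,v3:inf,v4:inf,v5:11,v6:inf,v7:inf,v8:12

step 1: dist = v0:0,v1:inf,v2:inf,v3:inf,v4:inf,v5:11,v6:inf,v7:inf,v8:inf
step 2: dist = v0:0,v1:inf,v2:inf,v3:inf,v4:inf,v5:11,v6:inf,v7:inf,v8:12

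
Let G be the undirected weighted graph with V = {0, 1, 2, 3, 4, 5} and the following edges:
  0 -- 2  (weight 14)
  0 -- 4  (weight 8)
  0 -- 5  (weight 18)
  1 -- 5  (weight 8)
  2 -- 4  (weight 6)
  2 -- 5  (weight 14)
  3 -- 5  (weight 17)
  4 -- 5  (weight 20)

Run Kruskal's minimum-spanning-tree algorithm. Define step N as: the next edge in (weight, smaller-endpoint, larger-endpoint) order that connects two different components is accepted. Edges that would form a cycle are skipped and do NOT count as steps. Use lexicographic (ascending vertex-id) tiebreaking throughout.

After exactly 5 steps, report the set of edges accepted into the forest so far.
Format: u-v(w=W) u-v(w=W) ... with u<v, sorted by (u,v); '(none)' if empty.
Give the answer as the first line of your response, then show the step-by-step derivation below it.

0-4(w=8) 1-5(w=8) 2-4(w=6) 2-5(w=14) 3-5(w=17)

step 1: add edge 2-4 (w=6); MST = {2-4(w=6)}
step 2: add edge 0-4 (w=8); MST = {0-4(w=8) 2-4(w=6)}
step 3: add edge 1-5 (w=8); MST = {0-4(w=8) 1-5(w=8) 2-4(w=6)}
step 4: add edge 2-5 (w=14); MST = {0-4(w=8) 1-5(w=8) 2-4(w=6) 2-5(w=14)}
step 5: add edge 3-5 (w=17); MST = {0-4(w=8) 1-5(w=8) 2-4(w=6) 2-5(w=14) 3-5(w=17)}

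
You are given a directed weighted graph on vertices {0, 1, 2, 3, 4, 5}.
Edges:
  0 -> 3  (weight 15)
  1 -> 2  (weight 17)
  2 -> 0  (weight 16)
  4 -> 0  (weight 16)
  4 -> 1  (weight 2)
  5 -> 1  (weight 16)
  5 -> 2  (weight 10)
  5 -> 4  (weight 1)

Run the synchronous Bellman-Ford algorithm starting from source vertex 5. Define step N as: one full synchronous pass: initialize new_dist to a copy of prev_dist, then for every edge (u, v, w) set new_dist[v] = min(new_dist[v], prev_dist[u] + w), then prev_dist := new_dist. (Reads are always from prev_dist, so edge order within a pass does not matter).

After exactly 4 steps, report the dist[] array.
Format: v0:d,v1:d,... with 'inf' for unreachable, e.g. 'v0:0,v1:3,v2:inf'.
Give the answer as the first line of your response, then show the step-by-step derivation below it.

v0:17,v1:3,v2:10,v3:32,v4:1,v5:0

step 1: dist = v0:inf,v1:16,v2:10,v3:inf,v4:1,v5:0
step 2: dist = v0:17,v1:3,v2:10,v3:inf,v4:1,v5:0
step 3: dist = v0:17,v1:3,v2:10,v3:32,v4:1,v5:0
step 4: dist = v0:17,v1:3,v2:10,v3:32,v4:1,v5:0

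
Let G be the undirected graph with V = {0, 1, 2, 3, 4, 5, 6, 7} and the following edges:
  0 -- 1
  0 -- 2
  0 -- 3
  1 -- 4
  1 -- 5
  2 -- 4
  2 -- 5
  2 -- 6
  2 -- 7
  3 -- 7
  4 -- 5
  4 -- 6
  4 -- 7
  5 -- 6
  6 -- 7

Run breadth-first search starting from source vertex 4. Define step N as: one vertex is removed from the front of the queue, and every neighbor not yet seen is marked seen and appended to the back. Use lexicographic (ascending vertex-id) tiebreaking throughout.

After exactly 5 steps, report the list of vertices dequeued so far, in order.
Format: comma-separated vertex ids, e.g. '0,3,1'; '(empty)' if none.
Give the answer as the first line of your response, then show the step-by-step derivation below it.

4,1,2,5,6

step 1: dequeue 4; queue=[1,2,5,6,7]; order=4
step 2: dequeue 1; queue=[2,5,6,7,0]; order=4,1
step 3: dequeue 2; queue=[5,6,7,0]; order=4,1,2
step 4: dequeue 5; queue=[6,7,0]; order=4,1,2,5
step 5: dequeue 6; queue=[7,0]; order=4,1,2,5,6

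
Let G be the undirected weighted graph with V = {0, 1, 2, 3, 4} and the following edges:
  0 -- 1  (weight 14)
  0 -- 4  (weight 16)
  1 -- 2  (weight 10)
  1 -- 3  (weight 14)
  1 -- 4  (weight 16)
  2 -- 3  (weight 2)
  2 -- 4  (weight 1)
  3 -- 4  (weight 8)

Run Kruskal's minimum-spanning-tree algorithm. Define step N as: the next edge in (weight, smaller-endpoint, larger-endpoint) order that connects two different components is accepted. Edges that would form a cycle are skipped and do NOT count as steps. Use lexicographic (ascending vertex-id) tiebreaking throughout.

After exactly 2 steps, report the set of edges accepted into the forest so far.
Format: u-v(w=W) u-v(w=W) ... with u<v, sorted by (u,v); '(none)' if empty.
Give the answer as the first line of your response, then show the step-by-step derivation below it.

2-3(w=2) 2-4(w=1)

step 1: add edge 2-4 (w=1); MST = {2-4(w=1)}
step 2: add edge 2-3 (w=2); MST = {2-3(w=2) 2-4(w=1)}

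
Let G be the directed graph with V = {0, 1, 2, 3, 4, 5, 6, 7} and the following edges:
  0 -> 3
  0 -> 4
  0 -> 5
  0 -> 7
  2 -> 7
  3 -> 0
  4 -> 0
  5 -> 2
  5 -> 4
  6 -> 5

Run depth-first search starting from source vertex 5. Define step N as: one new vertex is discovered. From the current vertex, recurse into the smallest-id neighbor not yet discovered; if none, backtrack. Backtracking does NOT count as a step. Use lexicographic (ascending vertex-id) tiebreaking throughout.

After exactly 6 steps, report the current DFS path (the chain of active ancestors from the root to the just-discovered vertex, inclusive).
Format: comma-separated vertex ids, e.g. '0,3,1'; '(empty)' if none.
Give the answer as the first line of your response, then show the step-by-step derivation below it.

5,4,0,3

step 1: discover 5; path=5; order=5
step 2: discover 2; path=5>2; order=5,2
step 3: discover 7; path=5>2>7; order=5,2,7
step 4: discover 4; path=5>4; order=5,2,7,4
step 5: discover 0; path=5>4>0; order=5,2,7,4,0
step 6: discover 3; path=5>4>0>3; order=5,2,7,4,0,3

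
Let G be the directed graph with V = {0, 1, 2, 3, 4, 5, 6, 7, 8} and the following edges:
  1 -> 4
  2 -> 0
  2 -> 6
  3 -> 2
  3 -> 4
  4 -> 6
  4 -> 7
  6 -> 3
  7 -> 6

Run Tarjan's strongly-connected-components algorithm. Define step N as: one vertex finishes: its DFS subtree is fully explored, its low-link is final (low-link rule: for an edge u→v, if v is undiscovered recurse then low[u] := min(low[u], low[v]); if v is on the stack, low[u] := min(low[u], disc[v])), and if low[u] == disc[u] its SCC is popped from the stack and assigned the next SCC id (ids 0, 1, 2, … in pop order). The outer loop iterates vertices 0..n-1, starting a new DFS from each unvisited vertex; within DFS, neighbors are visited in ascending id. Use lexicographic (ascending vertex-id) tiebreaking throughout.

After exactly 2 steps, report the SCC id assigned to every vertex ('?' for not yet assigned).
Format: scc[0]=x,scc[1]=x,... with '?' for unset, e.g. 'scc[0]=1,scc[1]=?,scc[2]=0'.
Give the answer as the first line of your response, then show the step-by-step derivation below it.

scc[0]=0,scc[1]=?,scc[2]=?,scc[3]=?,scc[4]=?,scc[5]=?,scc[6]=?,scc[7]=?,scc[8]=?

step 1: low=(low[0]=0,low[1]=?,low[2]=?,low[3]=?,low[4]=?,low[5]=?,low[6]=?,low[7]=?,low[8]=?); scc=(scc[0]=0,scc[1]=?,scc[2]=?,scc[3]=?,scc[4]=?,scc[5]=?,scc[6]=?,scc[7]=?,scc[8]=?)
step 2: low=(low[0]=0,low[1]=1,low[2]=3,low[3]=4,low[4]=2,low[5]=?,low[6]=3,low[7]=?,low[8]=?); scc=(scc[0]=0,scc[1]=?,scc[2]=?,scc[3]=?,scc[4]=?,scc[5]=?,scc[6]=?,scc[7]=?,scc[8]=?)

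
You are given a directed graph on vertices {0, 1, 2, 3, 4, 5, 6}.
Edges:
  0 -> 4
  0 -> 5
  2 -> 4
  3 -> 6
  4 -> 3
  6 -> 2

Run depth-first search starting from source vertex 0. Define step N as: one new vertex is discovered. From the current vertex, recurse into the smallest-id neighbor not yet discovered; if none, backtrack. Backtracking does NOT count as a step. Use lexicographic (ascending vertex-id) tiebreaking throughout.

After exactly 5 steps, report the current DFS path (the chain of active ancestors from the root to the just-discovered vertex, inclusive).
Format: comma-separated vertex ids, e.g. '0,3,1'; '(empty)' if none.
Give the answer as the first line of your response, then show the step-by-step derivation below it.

0,4,3,6,2

step 1: discover 0; path=0; order=0
step 2: discover 4; path=0>4; order=0,4
step 3: discover 3; path=0>4>3; order=0,4,3
step 4: discover 6; path=0>4>3>6; order=0,4,3,6
step 5: discover 2; path=0>4>3>6>2; order=0,4,3,6,2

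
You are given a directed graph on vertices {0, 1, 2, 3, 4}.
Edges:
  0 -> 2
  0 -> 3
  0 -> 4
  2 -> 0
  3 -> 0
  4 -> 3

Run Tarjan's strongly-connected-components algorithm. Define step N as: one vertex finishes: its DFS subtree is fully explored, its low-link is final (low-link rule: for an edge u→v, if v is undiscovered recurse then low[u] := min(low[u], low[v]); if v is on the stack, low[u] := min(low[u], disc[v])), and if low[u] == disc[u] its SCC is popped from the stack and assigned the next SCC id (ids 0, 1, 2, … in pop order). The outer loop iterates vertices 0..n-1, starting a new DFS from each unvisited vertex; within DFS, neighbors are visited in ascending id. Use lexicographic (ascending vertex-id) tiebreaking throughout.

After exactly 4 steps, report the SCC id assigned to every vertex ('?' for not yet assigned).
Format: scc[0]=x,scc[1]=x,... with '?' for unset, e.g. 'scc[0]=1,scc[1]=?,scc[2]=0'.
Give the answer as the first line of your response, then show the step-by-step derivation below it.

scc[0]=0,scc[1]=?,scc[2]=0,scc[3]=0,scc[4]=0

step 1: low=(low[0]=0,low[1]=?,low[2]=0,low[3]=?,low[4]=?); scc=(scc[0]=?,scc[1]=?,scc[2]=?,scc[3]=?,scc[4]=?)
step 2: low=(low[0]=0,low[1]=?,low[2]=0,low[3]=0,low[4]=?); scc=(scc[0]=?,scc[1]=?,scc[2]=?,scc[3]=?,scc[4]=?)
step 3: low=(low[0]=0,low[1]=?,low[2]=0,low[3]=0,low[4]=2); scc=(scc[0]=?,scc[1]=?,scc[2]=?,scc[3]=?,scc[4]=?)
step 4: low=(low[0]=0,low[1]=?,low[2]=0,low[3]=0,low[4]=2); scc=(scc[0]=0,scc[1]=?,scc[2]=0,scc[3]=0,scc[4]=0)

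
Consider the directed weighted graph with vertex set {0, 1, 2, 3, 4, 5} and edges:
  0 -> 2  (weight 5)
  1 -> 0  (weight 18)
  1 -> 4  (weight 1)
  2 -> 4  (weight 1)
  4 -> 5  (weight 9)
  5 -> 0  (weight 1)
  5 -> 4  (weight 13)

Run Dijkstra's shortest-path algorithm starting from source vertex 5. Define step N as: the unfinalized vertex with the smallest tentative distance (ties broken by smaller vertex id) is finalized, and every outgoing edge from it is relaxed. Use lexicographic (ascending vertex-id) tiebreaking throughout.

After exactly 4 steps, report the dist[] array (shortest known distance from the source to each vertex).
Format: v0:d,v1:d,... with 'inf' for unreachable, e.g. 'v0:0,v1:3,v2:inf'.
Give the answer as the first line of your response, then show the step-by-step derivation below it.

v0:1,v1:inf,v2:6,v3:inf,v4:7,v5:0

step 1: dist = v0:1,v1:inf,v2:inf,v3:inf,v4:13,v5:0
step 2: dist = v0:1,v1:inf,v2:6,v3:inf,v4:13,v5:0
step 3: dist = v0:1,v1:inf,v2:6,v3:inf,v4:7,v5:0
step 4: dist = v0:1,v1:inf,v2:6,v3:inf,v4:7,v5:0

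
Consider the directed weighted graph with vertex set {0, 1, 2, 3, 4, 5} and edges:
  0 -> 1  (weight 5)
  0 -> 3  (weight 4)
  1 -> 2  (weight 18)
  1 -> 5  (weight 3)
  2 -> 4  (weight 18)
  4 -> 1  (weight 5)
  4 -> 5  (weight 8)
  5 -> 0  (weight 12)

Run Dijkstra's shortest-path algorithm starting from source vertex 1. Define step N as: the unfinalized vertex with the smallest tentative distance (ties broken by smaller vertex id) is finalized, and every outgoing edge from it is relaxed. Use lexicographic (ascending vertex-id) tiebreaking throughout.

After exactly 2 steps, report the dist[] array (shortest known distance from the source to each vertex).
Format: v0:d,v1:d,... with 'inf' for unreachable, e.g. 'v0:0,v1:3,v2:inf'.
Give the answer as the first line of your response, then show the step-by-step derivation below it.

v0:15,v1:0,v2:18,v3:inf,v4:inf,v5:3

step 1: dist = v0:inf,v1:0,v2:18,v3:inf,v4:inf,v5:3
step 2: dist = v0:15,v1:0,v2:18,v3:inf,v4:inf,v5:3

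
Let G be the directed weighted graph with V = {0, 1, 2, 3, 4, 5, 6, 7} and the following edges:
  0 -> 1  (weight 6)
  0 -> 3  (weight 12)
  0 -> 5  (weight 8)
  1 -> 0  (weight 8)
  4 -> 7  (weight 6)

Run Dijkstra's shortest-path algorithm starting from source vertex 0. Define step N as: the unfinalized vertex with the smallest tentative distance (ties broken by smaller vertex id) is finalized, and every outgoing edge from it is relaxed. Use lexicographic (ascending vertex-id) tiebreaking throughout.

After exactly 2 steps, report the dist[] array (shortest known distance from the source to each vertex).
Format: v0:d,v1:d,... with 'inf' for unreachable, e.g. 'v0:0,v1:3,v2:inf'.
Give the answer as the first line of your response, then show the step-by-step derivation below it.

v0:0,v1:6,v2:inf,v3:12,v4:inf,v5:8,v6:inf,v7:inf

step 1: dist = v0:0,v1:6,v2:inf,v3:12,v4:inf,v5:8,v6:inf,v7:inf
step 2: dist = v0:0,v1:6,v2:inf,v3:12,v4:inf,v5:8,v6:inf,v7:inf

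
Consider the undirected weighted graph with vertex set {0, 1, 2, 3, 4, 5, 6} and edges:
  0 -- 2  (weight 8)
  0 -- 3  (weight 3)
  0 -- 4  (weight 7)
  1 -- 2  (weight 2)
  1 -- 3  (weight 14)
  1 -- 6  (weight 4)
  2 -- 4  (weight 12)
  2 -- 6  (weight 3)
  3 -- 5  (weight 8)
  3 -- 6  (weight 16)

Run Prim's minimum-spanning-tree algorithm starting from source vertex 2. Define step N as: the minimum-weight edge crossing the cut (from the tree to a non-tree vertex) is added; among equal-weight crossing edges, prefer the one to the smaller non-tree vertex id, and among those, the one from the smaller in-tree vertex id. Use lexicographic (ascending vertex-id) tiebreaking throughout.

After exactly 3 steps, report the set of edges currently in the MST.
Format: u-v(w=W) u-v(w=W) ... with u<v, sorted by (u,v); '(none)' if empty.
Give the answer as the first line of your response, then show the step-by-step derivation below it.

0-2(w=8) 1-2(w=2) 2-6(w=3)

step 1: add edge 1-2 (w=2); MST = {1-2(w=2)}
step 2: add edge 2-6 (w=3); MST = {1-2(w=2) 2-6(w=3)}
step 3: add edge 0-2 (w=8); MST = {0-2(w=8) 1-2(w=2) 2-6(w=3)}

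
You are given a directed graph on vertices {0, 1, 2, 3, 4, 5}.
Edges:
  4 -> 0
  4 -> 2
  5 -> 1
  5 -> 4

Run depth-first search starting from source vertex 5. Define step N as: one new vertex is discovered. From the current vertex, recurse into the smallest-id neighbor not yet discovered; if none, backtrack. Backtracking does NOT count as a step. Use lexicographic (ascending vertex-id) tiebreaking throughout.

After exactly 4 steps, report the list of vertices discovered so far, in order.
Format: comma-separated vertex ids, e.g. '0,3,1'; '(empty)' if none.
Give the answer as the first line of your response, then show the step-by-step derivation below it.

5,1,4,0

step 1: discover 5; path=5; order=5
step 2: discover 1; path=5>1; order=5,1
step 3: discover 4; path=5>4; order=5,1,4
step 4: discover 0; path=5>4>0; order=5,1,4,0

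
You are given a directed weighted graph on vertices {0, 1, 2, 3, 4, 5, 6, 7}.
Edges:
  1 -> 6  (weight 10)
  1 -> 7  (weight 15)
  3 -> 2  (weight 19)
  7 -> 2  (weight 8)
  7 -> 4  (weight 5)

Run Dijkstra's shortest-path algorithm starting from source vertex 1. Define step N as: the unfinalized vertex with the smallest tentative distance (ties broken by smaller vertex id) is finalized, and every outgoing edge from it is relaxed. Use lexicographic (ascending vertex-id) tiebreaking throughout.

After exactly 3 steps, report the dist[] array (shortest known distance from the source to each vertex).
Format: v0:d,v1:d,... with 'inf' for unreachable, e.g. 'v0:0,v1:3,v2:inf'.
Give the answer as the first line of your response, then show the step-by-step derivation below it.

v0:inf,v1:0,v2:23,v3:inf,v4:20,v5:inf,v6:10,v7:15

step 1: dist = v0:inf,v1:0,v2:inf,v3:inf,v4:inf,v5:inf,v6:10,v7:15
step 2: dist = v0:inf,v1:0,v2:inf,v3:inf,v4:inf,v5:inf,v6:10,v7:15
step 3: dist = v0:inf,v1:0,v2:23,v3:inf,v4:20,v5:inf,v6:10,v7:15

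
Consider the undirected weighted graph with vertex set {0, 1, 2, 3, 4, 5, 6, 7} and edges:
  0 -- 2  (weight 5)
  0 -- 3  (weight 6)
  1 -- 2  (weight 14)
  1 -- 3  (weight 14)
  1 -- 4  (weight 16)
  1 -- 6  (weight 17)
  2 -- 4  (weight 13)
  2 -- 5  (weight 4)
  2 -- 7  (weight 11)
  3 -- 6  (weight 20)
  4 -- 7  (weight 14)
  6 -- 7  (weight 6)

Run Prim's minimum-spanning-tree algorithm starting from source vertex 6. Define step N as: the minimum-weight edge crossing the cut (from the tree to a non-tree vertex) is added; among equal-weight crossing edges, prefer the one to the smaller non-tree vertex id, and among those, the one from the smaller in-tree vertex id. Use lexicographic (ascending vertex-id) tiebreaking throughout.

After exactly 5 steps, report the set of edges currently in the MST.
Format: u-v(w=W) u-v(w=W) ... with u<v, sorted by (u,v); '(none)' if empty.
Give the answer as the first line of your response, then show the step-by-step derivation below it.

0-2(w=5) 0-3(w=6) 2-5(w=4) 2-7(w=11) 6-7(w=6)

step 1: add edge 6-7 (w=6); MST = {6-7(w=6)}
step 2: add edge 2-7 (w=11); MST = {2-7(w=11) 6-7(w=6)}
step 3: add edge 2-5 (w=4); MST = {2-5(w=4) 2-7(w=11) 6-7(w=6)}
step 4: add edge 0-2 (w=5); MST = {0-2(w=5) 2-5(w=4) 2-7(w=11) 6-7(w=6)}
step 5: add edge 0-3 (w=6); MST = {0-2(w=5) 0-3(w=6) 2-5(w=4) 2-7(w=11) 6-7(w=6)}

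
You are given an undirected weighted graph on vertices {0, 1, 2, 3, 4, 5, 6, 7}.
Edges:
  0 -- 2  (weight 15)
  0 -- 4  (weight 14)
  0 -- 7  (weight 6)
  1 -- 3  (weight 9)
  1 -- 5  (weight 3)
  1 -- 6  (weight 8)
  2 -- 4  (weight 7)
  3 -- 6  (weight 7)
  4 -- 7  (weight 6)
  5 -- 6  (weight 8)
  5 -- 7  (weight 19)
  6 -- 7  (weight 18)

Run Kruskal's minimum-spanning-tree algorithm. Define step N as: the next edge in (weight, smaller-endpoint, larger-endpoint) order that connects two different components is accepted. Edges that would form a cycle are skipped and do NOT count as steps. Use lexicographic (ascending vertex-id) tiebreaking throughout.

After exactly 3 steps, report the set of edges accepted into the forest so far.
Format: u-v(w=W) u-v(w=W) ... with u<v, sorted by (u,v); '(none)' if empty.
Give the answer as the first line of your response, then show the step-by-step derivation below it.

0-7(w=6) 1-5(w=3) 4-7(w=6)

step 1: add edge 1-5 (w=3); MST = {1-5(w=3)}
step 2: add edge 0-7 (w=6); MST = {0-7(w=6) 1-5(w=3)}
step 3: add edge 4-7 (w=6); MST = {0-7(w=6) 1-5(w=3) 4-7(w=6)}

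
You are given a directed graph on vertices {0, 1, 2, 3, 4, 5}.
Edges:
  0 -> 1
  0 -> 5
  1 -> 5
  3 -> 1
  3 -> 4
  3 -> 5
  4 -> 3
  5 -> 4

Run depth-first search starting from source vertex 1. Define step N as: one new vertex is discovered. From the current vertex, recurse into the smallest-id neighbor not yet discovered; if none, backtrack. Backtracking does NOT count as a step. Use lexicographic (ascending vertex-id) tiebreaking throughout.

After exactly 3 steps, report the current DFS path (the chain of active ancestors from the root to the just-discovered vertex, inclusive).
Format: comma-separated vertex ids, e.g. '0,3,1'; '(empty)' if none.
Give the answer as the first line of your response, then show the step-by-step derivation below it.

1,5,4

step 1: discover 1; path=1; order=1
step 2: discover 5; path=1>5; order=1,5
step 3: discover 4; path=1>5>4; order=1,5,4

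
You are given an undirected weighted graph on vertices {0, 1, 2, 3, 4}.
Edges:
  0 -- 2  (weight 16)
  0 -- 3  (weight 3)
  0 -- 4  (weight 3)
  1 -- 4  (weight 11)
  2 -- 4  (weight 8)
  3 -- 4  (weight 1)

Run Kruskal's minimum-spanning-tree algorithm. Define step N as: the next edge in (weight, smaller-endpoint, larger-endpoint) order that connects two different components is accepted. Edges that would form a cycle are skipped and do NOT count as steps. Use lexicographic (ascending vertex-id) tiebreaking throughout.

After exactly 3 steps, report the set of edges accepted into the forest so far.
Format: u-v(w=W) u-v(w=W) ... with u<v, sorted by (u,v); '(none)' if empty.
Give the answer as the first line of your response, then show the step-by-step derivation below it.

0-3(w=3) 2-4(w=8) 3-4(w=1)

step 1: add edge 3-4 (w=1); MST = {3-4(w=1)}
step 2: add edge 0-3 (w=3); MST = {0-3(w=3) 3-4(w=1)}
step 3: add edge 2-4 (w=8); MST = {0-3(w=3) 2-4(w=8) 3-4(w=1)}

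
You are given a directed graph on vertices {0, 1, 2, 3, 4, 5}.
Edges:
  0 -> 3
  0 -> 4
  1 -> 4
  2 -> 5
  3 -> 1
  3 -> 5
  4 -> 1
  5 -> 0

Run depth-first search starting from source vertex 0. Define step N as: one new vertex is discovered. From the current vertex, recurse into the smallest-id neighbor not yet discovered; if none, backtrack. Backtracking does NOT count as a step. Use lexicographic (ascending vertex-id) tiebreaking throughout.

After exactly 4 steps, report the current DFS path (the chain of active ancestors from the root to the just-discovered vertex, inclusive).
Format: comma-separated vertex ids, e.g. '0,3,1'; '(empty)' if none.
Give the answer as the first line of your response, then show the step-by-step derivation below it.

0,3,1,4

step 1: discover 0; path=0; order=0
step 2: discover 3; path=0>3; order=0,3
step 3: discover 1; path=0>3>1; order=0,3,1
step 4: discover 4; path=0>3>1>4; order=0,3,1,4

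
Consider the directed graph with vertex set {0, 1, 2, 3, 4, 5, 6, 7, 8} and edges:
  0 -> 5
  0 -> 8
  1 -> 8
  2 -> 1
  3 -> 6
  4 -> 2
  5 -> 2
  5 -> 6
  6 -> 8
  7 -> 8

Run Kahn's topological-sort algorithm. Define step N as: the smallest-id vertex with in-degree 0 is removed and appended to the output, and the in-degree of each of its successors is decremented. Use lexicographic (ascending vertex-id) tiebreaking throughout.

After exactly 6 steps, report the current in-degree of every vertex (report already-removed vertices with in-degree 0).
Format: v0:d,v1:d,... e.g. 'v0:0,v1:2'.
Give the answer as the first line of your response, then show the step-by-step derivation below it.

v0:0,v1:0,v2:0,v3:0,v4:0,v5:0,v6:0,v7:0,v8:2

step 1: output 0; order=[0]; indeg=(0,1,2,0,0,0,2,0,3)
step 2: output 3; order=[0,3]; indeg=(0,1,2,0,0,0,1,0,3)
step 3: output 4; order=[0,3,4]; indeg=(0,1,1,0,0,0,1,0,3)
step 4: output 5; order=[0,3,4,5]; indeg=(0,1,0,0,0,0,0,0,3)
step 5: output 2; order=[0,3,4,5,2]; indeg=(0,0,0,0,0,0,0,0,3)
step 6: output 1; order=[0,3,4,5,2,1]; indeg=(0,0,0,0,0,0,0,0,2)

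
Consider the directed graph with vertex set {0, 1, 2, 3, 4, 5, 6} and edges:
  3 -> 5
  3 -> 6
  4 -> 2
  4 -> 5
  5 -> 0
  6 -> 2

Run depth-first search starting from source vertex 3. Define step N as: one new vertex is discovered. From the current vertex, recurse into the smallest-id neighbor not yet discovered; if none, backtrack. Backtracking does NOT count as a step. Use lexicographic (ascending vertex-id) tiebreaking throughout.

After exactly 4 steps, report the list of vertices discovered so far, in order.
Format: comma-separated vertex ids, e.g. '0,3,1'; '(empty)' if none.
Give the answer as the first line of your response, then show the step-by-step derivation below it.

3,5,0,6

step 1: discover 3; path=3; order=3
step 2: discover 5; path=3>5; order=3,5
step 3: discover 0; path=3>5>0; order=3,5,0
step 4: discover 6; path=3>6; order=3,5,0,6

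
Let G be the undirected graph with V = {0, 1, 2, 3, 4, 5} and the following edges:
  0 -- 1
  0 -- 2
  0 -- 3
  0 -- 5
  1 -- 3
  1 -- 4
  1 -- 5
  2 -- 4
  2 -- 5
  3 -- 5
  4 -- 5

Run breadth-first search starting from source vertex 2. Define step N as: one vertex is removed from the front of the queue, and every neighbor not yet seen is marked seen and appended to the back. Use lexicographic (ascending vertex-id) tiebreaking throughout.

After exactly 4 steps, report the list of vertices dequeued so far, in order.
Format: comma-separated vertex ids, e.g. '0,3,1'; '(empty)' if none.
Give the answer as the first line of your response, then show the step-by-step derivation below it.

2,0,4,5

step 1: dequeue 2; queue=[0,4,5]; order=2
step 2: dequeue 0; queue=[4,5,1,3]; order=2,0
step 3: dequeue 4; queue=[5,1,3]; order=2,0,4
step 4: dequeue 5; queue=[1,3]; order=2,0,4,5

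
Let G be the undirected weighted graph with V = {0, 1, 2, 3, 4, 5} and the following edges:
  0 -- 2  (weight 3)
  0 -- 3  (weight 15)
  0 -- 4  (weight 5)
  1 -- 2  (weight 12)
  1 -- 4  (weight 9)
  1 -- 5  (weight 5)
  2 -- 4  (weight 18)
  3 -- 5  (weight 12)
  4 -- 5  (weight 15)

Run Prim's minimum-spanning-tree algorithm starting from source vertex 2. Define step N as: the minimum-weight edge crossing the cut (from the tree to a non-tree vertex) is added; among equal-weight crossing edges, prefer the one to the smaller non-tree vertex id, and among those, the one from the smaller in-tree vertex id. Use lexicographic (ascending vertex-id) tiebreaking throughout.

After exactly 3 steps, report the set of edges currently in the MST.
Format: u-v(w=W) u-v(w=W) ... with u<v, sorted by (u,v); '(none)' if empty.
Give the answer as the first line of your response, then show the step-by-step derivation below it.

0-2(w=3) 0-4(w=5) 1-4(w=9)

step 1: add edge 0-2 (w=3); MST = {0-2(w=3)}
step 2: add edge 0-4 (w=5); MST = {0-2(w=3) 0-4(w=5)}
step 3: add edge 1-4 (w=9); MST = {0-2(w=3) 0-4(w=5) 1-4(w=9)}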